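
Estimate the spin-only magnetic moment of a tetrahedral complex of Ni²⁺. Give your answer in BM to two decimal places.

2.83 BM

Ni sits in group 10; removing 2 electrons leaves Ni²⁺ with 10 − 2 = 8 d electrons.
With tetrahedral geometry the complex is necessarily high-spin.
Configuration: e⁴ t₂⁴ → 2 unpaired electrons.
μ(spin-only) = √[2(2+2)] = √8 ≈ 2.83 BM.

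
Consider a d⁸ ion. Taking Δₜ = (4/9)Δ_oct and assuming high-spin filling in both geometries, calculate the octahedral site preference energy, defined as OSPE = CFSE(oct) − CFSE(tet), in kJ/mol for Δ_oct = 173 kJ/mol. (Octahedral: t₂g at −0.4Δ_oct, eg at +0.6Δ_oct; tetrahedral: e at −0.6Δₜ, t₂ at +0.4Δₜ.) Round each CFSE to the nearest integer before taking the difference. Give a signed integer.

-146

Octahedral high-spin t₂g⁶ eg²: CFSE = -1.2 × 173 = -208 kJ/mol.
In a tetrahedral site the filling is e⁴ t₂⁴: CFSE(tet) = -0.8Δₜ = -0.8 × (4/9)(173) = -62 kJ/mol.
OSPE = -208 − (-62) = -146 kJ/mol.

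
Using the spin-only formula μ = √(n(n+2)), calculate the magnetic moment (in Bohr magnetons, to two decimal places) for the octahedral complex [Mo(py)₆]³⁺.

py is neutral, so the +3 overall charge sits on Mo: oxidation state +3.
Group 6 minus oxidation state +3 gives a d³ configuration for Mo³⁺.
Configuration: t2g^3 e_g^0 → 3 unpaired electrons.
μ(spin-only) = √[3(3+2)] = √15 ≈ 3.87 Bohr magnetons.

3.87 Bohr magnetons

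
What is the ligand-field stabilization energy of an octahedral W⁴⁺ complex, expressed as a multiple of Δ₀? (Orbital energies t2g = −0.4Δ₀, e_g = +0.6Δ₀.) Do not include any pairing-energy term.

-0.8 Δ₀

W sits in group 6; removing 4 electrons leaves W⁴⁺ with 6 − 4 = 2 d electrons.
Configuration: t2g^2 e_g^0.
CFSE = 2(-0.4Δ₀) + 0(0.6Δ₀) = -0.8Δ₀ + 0.0Δ₀ = -0.8Δ₀.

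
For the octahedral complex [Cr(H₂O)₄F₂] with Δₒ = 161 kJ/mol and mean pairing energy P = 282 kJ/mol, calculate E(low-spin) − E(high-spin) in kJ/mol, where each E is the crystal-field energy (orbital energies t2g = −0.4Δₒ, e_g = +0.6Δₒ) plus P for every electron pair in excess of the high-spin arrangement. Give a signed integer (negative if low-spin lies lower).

Ligand charges: 4×(+0) from H₂O and 2×(-1) from F⁻ sum to -2; with overall charge +0, Cr is +2.
Cr is in group 6, so Cr²⁺ is d⁴ (6 − 2 = 4).
High-spin d⁴ fills as t2g^3 e_g^1 with CFSE 3(−0.4) + 1(+0.6) = -0.6Δₒ = -97 kJ/mol.
For low-spin the configuration is t2g^4 e_g^0: orbital energy -1.6 × 161 = -258 kJ/mol, and 1 additional pair relative to high-spin adds 282 kJ/mol, giving 24 kJ/mol.
The difference is 24 − (-97) = 121 kJ/mol, so high-spin lies lower.

121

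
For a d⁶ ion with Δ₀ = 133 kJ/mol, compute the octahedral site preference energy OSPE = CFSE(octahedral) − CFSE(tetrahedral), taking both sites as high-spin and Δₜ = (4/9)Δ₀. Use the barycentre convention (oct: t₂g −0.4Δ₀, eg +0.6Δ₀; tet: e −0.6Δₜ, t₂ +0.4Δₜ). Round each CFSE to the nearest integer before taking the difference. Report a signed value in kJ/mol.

In an octahedral site d⁶ (HS) is t2g^4 e_g^2, giving CFSE(oct) = -0.4Δ₀ = -53 kJ/mol.
In a tetrahedral site the filling is e^3 t2^3: CFSE(tet) = -0.6Δₜ = -0.6 × (4/9)(133) = -35 kJ/mol.
OSPE = CFSE(oct) − CFSE(tet) = -53 − (-35) = -18 kJ/mol.

-18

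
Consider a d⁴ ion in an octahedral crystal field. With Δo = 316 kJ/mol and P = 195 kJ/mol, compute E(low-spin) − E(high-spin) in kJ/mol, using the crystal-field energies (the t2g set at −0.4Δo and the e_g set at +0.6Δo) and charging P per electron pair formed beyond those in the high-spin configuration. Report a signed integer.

High-spin: t2g^3 e_g^1, CFSE = -0.6Δo = -190 kJ/mol.
Low-spin t2g^4 e_g^0 gives -1.6Δo = -506 kJ/mol, but forming 1 extra pair costs 1P = 195 kJ/mol, so E(LS) = -506 + 195 = -311 kJ/mol.
Thus E(LS) − E(HS) = -121 kJ/mol.

-121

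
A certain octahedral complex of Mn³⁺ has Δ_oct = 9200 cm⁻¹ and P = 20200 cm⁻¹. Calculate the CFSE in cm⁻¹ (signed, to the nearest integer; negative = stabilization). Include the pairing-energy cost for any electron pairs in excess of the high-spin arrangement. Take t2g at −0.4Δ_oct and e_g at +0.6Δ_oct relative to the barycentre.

-5520

Mn sits in group 7; removing 3 electrons leaves Mn³⁺ with 7 − 3 = 4 d electrons.
Δ_oct < P, so pairing is avoided: the ground state is high-spin.
Filling d⁴ accordingly: t2g^3 e_g^1.
Orbital CFSE = -0.6Δ_oct = -0.6 × 9200 = -5520 cm⁻¹.
High-spin has no excess pairs, so no pairing correction applies.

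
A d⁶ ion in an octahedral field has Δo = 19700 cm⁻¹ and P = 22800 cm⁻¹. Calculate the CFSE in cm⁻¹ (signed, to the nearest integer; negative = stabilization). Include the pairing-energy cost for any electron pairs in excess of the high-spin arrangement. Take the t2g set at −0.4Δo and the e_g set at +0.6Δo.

Δo < P, so pairing is avoided: the ground state is high-spin.
That gives t2g^4 e_g^2.
Orbital CFSE = -0.4Δo = -0.4 × 19700 = -7880 cm⁻¹.
High-spin has no excess pairs, so no pairing correction applies.

-7880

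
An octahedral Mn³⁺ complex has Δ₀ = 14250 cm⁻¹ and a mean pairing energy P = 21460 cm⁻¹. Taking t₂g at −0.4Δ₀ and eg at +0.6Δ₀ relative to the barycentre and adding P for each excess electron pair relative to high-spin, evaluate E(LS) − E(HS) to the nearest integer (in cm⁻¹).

7210

Group 7 minus oxidation state +3 gives a d⁴ configuration for Mn³⁺.
High-spin: t₂g³ eg¹, CFSE = -0.6Δ₀ = -8550 cm⁻¹.
Low-spin t₂g⁴ eg⁰ gives -1.6Δ₀ = -22800 cm⁻¹, but forming 1 extra pair costs 1P = 21460 cm⁻¹, so E(LS) = -22800 + 21460 = -1340 cm⁻¹.
The difference is -1340 − (-8550) = 7210 cm⁻¹, so high-spin lies lower.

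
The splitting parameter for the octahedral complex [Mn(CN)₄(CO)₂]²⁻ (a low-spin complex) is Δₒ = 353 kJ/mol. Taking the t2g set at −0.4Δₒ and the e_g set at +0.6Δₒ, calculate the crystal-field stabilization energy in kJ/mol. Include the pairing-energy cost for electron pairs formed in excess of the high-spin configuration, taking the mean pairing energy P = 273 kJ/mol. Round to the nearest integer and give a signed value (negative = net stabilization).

-160

Ligand charges: 4×(-1) from CN⁻ and 2×(+0) from CO sum to -4; with overall charge -2, Mn is +2.
Mn²⁺: group 7, so d-count = 7 − 2 = 5.
The d⁵ electrons fill as t2g^5 e_g^0.
The orbital stabilization is -2.0Δₒ = -2.0 × 353 = -706 kJ/mol.
Pairing penalty: 2 pairs vs 0 in the high-spin reference → 2 extra × P = 546 kJ/mol.
Combining: -706 + 546 = -160 kJ/mol.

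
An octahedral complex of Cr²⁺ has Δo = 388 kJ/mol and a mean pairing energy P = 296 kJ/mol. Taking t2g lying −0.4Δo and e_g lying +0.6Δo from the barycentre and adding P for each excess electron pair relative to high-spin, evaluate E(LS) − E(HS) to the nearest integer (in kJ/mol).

Group 6 minus oxidation state +2 gives a d⁴ configuration for Cr²⁺.
High-spin d⁴ fills as t2g^3 e_g^1 with CFSE 3(−0.4) + 1(+0.6) = -0.6Δo = -233 kJ/mol.
Low-spin: t2g^4 e_g^0, orbital CFSE = -1.6Δo = -621 kJ/mol; plus 1 excess pair × P = +296 kJ/mol; total -325 kJ/mol.
Thus E(LS) − E(HS) = -92 kJ/mol.

-92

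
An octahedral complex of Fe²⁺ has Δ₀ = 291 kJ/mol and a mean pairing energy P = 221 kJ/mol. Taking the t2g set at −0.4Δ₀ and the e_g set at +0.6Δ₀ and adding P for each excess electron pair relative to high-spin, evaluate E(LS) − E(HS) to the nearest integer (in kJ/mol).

Fe sits in group 8; removing 2 electrons leaves Fe²⁺ with 8 − 2 = 6 d electrons.
High-spin d⁶ fills as t2g^4 e_g^2 with CFSE 4(−0.4) + 2(+0.6) = -0.4Δ₀ = -116 kJ/mol.
Low-spin: t2g^6 e_g^0, orbital CFSE = -2.4Δ₀ = -698 kJ/mol; plus 2 excess pairs × P = +442 kJ/mol; total -256 kJ/mol.
The difference is -256 − (-116) = -140 kJ/mol, so low-spin lies lower.

-140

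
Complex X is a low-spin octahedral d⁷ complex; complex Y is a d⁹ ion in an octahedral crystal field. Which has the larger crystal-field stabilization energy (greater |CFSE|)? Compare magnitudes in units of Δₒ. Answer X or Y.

X: t2g^6 e_g^1, CFSE = -1.8Δₒ.
Y: t2g^6 e_g^3, CFSE = -0.6Δₒ.
So X has the larger |CFSE|.

X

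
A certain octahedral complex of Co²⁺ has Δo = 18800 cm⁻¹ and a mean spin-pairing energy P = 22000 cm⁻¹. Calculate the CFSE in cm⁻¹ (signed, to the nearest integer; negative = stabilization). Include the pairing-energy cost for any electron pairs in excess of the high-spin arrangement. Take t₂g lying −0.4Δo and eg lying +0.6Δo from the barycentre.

-15040

Group 9 minus oxidation state +2 gives a d⁷ configuration for Co²⁺.
Δo < P, so pairing is avoided: the ground state is high-spin.
Configuration: t₂g⁵ eg².
Orbital CFSE = -0.8Δo = -0.8 × 18800 = -15040 cm⁻¹.
High-spin has no excess pairs, so no pairing correction applies.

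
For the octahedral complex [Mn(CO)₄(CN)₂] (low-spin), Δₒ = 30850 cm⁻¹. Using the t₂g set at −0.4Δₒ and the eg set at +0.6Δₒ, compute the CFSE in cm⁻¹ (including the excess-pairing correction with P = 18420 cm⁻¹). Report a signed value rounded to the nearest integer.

-24860

Ligand charges: 4×(+0) from CO and 2×(-1) from CN⁻ sum to -2; with overall charge +0, Mn is +2.
Mn sits in group 7; removing 2 electrons leaves Mn²⁺ with 7 − 2 = 5 d electrons.
The d⁵ electrons fill as t₂g⁵ eg⁰.
The orbital stabilization is -2.0Δₒ = -2.0 × 30850 = -61700 cm⁻¹.
Relative to high-spin t₂g³ eg² (0 paired), the low-spin configuration has 2 additional pairs, contributing +2 × 18420 = +36840 cm⁻¹.
Combining: -61700 + 36840 = -24860 cm⁻¹.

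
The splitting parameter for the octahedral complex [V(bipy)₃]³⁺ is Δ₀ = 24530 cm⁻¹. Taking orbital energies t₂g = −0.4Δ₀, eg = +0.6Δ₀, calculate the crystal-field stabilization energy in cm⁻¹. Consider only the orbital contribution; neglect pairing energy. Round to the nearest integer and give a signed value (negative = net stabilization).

bipy is neutral, so the +3 overall charge sits on V: oxidation state +3.
V³⁺: group 5, so d-count = 5 − 3 = 2.
For octahedral d² the high- and low-spin configurations coincide.
The d² electrons fill as t₂g² eg⁰.
CFSE(orbital) = 2×(-0.4Δ₀) + 0×(0.6Δ₀) = -0.8Δ₀; with Δ₀ = 24530 cm⁻¹ that is -19624 cm⁻¹.

-19624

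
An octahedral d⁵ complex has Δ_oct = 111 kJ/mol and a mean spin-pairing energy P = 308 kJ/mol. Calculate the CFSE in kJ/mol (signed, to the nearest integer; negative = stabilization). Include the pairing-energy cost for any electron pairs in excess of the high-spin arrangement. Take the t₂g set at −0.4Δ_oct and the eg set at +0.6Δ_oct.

0

Δ_oct < P, so pairing is avoided: the ground state is high-spin.
That gives t₂g³ eg².
Orbital CFSE = 0.0Δ_oct = 0.0 × 111 = 0 kJ/mol.
High-spin has no excess pairs, so no pairing correction applies.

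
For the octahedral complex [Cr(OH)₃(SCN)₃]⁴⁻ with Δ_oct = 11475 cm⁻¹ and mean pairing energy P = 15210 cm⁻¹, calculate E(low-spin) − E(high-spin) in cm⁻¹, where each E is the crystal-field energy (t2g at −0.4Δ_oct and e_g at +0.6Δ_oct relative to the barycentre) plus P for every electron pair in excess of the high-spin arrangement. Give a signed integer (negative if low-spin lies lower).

Ligand charges: 3×(-1) from OH⁻ and 3×(-1) from SCN⁻ sum to -6; with overall charge -4, Cr is +2.
Cr is in group 6, so Cr²⁺ is d⁴ (6 − 2 = 4).
High-spin: t2g^3 e_g^1, CFSE = -0.6Δ_oct = -6885 cm⁻¹.
For low-spin the configuration is t2g^4 e_g^0: orbital energy -1.6 × 11475 = -18360 cm⁻¹, and 1 additional pair relative to high-spin adds 15210 cm⁻¹, giving -3150 cm⁻¹.
Thus E(LS) − E(HS) = 3735 cm⁻¹.

3735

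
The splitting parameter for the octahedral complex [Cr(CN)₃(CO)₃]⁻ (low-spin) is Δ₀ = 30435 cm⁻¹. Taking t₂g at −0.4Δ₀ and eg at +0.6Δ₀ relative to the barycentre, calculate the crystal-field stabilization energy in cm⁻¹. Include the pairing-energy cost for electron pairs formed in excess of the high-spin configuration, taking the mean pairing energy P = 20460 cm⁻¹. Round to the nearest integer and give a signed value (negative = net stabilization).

Ligand charges: 3×(-1) from CN⁻ and 3×(+0) from CO sum to -3; with overall charge -1, Cr is +2.
Cr²⁺: group 6, so d-count = 6 − 2 = 4.
The d⁴ electrons fill as t₂g⁴ eg⁰.
The orbital stabilization is -1.6Δ₀ = -1.6 × 30435 = -48696 cm⁻¹.
Relative to high-spin t₂g³ eg¹ (0 paired), the low-spin configuration has 1 additional pair, contributing +1 × 20460 = +20460 cm⁻¹.
Net CFSE = -48696 + 20460 = -28236 cm⁻¹.

-28236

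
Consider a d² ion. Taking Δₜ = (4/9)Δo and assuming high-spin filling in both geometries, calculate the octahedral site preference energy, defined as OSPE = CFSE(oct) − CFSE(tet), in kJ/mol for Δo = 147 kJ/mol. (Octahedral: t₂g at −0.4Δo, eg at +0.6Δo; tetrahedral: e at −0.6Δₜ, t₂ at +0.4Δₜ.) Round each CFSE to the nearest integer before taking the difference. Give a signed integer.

-40

Octahedral (high-spin): t2g^2 e_g^0, CFSE = 2(−0.4) + 0(+0.6) = -0.8Δo = -0.8 × 147 = -118 kJ/mol.
In a tetrahedral site the filling is e^2 t2^0: CFSE(tet) = -1.2Δₜ = -1.2 × (4/9)(147) = -78 kJ/mol.
OSPE = CFSE(oct) − CFSE(tet) = -118 − (-78) = -40 kJ/mol.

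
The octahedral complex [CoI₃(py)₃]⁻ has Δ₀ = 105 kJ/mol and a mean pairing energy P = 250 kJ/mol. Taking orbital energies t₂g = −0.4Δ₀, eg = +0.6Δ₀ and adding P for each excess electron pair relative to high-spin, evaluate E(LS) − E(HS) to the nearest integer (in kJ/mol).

Ligand charges: 3×(-1) from I⁻ and 3×(+0) from py sum to -3; with overall charge -1, Co is +2.
Co sits in group 9; removing 2 electrons leaves Co²⁺ with 9 − 2 = 7 d electrons.
High-spin d⁷ fills as t₂g⁵ eg² with CFSE 5(−0.4) + 2(+0.6) = -0.8Δ₀ = -84 kJ/mol.
For low-spin the configuration is t₂g⁶ eg¹: orbital energy -1.8 × 105 = -189 kJ/mol, and 1 additional pair relative to high-spin adds 250 kJ/mol, giving 61 kJ/mol.
E(LS) − E(HS) = 61 − (-84) = 145 kJ/mol.

145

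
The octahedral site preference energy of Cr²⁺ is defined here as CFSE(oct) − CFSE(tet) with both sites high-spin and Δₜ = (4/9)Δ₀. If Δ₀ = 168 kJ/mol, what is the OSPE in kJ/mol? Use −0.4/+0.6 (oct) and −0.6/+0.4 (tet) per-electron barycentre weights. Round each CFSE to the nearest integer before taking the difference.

-71

Cr²⁺: group 6, so d-count = 6 − 2 = 4.
Octahedral (high-spin): t2g^3 e_g^1, CFSE = 3(−0.4) + 1(+0.6) = -0.6Δ₀ = -0.6 × 168 = -101 kJ/mol.
Tetrahedral: e^2 t2^2, CFSE = 2(−0.6) + 2(+0.4) = -0.4Δₜ = -0.4 × (4/9) × 168 = -30 kJ/mol.
OSPE = -101 − (-30) = -71 kJ/mol.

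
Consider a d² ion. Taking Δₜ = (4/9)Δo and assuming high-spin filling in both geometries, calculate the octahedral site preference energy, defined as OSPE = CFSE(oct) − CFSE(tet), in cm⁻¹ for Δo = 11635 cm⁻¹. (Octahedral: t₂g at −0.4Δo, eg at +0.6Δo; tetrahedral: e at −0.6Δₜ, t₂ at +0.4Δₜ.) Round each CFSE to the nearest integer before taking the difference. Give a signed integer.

-3103

Octahedral (high-spin): t₂g² eg⁰, CFSE = 2(−0.4) + 0(+0.6) = -0.8Δo = -0.8 × 11635 = -9308 cm⁻¹.
In a tetrahedral site the filling is e² t₂⁰: CFSE(tet) = -1.2Δₜ = -1.2 × (4/9)(11635) = -6205 cm⁻¹.
Subtracting, OSPE = -9308 − (-6205) = -3103 cm⁻¹.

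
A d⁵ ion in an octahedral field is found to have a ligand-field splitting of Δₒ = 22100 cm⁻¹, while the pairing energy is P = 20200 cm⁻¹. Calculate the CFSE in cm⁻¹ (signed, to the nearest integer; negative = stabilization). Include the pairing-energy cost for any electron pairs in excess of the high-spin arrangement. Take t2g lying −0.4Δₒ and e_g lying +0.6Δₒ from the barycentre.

Δₒ > P, so pairing is preferred: the ground state is low-spin.
That gives t2g^5 e_g^0.
Orbital CFSE = -2.0Δₒ = -2.0 × 22100 = -44200 cm⁻¹.
Excess pairs vs high-spin: 2 − 0 = 2; pairing cost = +40400 cm⁻¹.
Net CFSE = -44200 + 40400 = -3800 cm⁻¹.

-3800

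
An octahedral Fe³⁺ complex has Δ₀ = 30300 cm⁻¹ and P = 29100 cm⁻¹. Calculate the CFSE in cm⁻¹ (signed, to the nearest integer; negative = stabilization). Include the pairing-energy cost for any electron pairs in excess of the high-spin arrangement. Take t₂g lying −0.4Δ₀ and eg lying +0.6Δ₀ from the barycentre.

Fe is in group 8, so Fe³⁺ is d⁵ (8 − 3 = 5).
Since Δ₀ = 30300 cm⁻¹ > P = 29100 cm⁻¹, the complex adopts the low-spin configuration.
Filling d⁵ accordingly: t₂g⁵ eg⁰.
Orbital CFSE = -2.0Δ₀ = -2.0 × 30300 = -60600 cm⁻¹.
Excess pairs vs high-spin: 2 − 0 = 2; pairing cost = +58200 cm⁻¹.
Net CFSE = -60600 + 58200 = -2400 cm⁻¹.

-2400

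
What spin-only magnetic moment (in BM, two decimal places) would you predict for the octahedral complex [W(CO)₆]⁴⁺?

2.83 BM

CO is neutral, so the +4 overall charge sits on W: oxidation state +4.
W⁴⁺: group 6, so d-count = 6 − 4 = 2.
For octahedral d² the high- and low-spin configurations coincide.
Configuration: t₂g² eg⁰ → 2 unpaired electrons.
μ(spin-only) = √[2(2+2)] = √8 ≈ 2.83 BM.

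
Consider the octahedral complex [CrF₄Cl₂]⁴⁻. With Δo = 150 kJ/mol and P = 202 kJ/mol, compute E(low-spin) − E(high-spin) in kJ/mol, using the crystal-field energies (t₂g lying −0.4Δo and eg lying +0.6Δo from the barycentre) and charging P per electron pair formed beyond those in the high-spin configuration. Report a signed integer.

52

Ligand charges: 4×(-1) from F⁻ and 2×(-1) from Cl⁻ sum to -6; with overall charge -4, Cr is +2.
Cr is in group 6, so Cr²⁺ is d⁴ (6 − 2 = 4).
In the high-spin limit (t₂g³ eg¹) the orbital term is -0.6Δo = -90 kJ/mol, with no excess pairing.
Low-spin: t₂g⁴ eg⁰, orbital CFSE = -1.6Δo = -240 kJ/mol; plus 1 excess pair × P = +202 kJ/mol; total -38 kJ/mol.
Thus E(LS) − E(HS) = 52 kJ/mol.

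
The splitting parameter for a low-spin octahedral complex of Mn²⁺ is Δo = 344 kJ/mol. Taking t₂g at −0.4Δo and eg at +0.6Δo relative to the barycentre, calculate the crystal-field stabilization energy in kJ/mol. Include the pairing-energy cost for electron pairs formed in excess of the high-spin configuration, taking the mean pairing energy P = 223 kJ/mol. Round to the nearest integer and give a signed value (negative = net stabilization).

-242

Mn is in group 7, so Mn²⁺ is d⁵ (7 − 2 = 5).
The d⁵ electrons fill as t₂g⁵ eg⁰.
CFSE(orbital) = 5×(-0.4Δo) + 0×(0.6Δo) = -2.0Δo; with Δo = 344 kJ/mol that is -688 kJ/mol.
High-spin d⁵ would be t₂g³ eg² with 0 pairs; low-spin has 2, so 2 excess pairs cost +2P = +446 kJ/mol.
Net CFSE = -688 + 446 = -242 kJ/mol.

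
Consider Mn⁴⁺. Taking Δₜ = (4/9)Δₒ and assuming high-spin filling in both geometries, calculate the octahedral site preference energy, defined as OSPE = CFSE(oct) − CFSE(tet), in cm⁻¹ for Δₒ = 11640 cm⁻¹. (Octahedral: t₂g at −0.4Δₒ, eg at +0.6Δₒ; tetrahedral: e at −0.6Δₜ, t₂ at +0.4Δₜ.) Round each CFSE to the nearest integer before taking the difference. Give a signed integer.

-9829

Group 7 minus oxidation state +4 gives a d³ configuration for Mn⁴⁺.
Octahedral high-spin t2g^3 e_g^0: CFSE = -1.2 × 11640 = -13968 cm⁻¹.
Tetrahedral: e^2 t2^1, CFSE = 2(−0.6) + 1(+0.4) = -0.8Δₜ = -0.8 × (4/9) × 11640 = -4139 cm⁻¹.
OSPE = CFSE(oct) − CFSE(tet) = -13968 − (-4139) = -9829 cm⁻¹.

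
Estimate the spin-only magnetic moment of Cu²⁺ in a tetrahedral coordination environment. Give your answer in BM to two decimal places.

1.73 BM

Cu²⁺: group 11, so d-count = 11 − 2 = 9.
With tetrahedral geometry the complex is necessarily high-spin.
Configuration: e⁴ t₂⁵ → 1 unpaired electron.
μ(spin-only) = √[1(1+2)] = √3 ≈ 1.73 BM.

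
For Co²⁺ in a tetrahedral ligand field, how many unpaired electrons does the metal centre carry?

3

Group 9 minus oxidation state +2 gives a d⁷ configuration for Co²⁺.
With tetrahedral geometry the complex is necessarily high-spin.
Configuration: e^4 t2^3, giving 3 unpaired electrons.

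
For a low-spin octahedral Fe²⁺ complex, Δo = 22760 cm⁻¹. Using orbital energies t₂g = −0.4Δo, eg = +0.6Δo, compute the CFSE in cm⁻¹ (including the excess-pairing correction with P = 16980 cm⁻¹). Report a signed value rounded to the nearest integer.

Fe²⁺: group 8, so d-count = 8 − 2 = 6.
The d⁶ electrons fill as t₂g⁶ eg⁰.
CFSE(orbital) = 6×(-0.4Δo) + 0×(0.6Δo) = -2.4Δo; with Δo = 22760 cm⁻¹ that is -54624 cm⁻¹.
Relative to high-spin t₂g⁴ eg² (1 paired), the low-spin configuration has 2 additional pairs, contributing +2 × 16980 = +33960 cm⁻¹.
Overall CFSE = -54624 + 33960 = -20664 cm⁻¹.

-20664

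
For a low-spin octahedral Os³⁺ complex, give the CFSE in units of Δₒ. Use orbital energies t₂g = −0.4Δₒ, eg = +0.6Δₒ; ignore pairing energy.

Group 8 minus oxidation state +3 gives a d⁵ configuration for Os³⁺.
Configuration: t₂g⁵ eg⁰.
CFSE = 5(-0.4Δₒ) + 0(0.6Δₒ) = -2.0Δₒ + 0.0Δₒ = -2.0Δₒ.

-2.0 Δₒ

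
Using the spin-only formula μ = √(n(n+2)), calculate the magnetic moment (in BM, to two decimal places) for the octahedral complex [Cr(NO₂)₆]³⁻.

Each NO₂⁻ contributes -1; 6 × (-1) = -6. With overall charge -3, Cr is in the +3 oxidation state.
Cr³⁺: group 6, so d-count = 6 − 3 = 3.
For octahedral d³ the high- and low-spin configurations coincide.
Configuration: t₂g³ eg⁰ → 3 unpaired electrons.
μ(spin-only) = √[3(3+2)] = √15 ≈ 3.87 BM.

3.87 BM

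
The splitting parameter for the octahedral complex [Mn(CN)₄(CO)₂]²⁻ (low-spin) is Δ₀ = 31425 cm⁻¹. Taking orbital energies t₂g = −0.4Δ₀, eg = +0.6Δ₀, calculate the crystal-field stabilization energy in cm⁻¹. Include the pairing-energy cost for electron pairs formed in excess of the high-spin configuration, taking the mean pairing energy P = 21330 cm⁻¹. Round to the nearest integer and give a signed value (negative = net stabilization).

-20190

Ligand charges: 4×(-1) from CN⁻ and 2×(+0) from CO sum to -4; with overall charge -2, Mn is +2.
Mn²⁺: group 7, so d-count = 7 − 2 = 5.
Electron filling gives t₂g⁵ eg⁰.
Orbital CFSE = 5(-0.4) + 0(0.6) = -2.0Δ₀ = -2.0 × 31425 = -62850 cm⁻¹.
High-spin d⁵ would be t₂g³ eg² with 0 pairs; low-spin has 2, so 2 excess pairs cost +2P = +42660 cm⁻¹.
Combining: -62850 + 42660 = -20190 cm⁻¹.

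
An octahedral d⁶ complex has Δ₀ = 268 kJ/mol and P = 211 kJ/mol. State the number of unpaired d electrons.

0

Since Δ₀ = 268 kJ/mol > P = 211 kJ/mol, the complex adopts the low-spin configuration.
That gives t₂g⁶ eg⁰.
Unpaired electrons: 0.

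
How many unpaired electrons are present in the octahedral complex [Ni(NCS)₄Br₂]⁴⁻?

Ligand charges: 4×(-1) from NCS⁻ and 2×(-1) from Br⁻ sum to -6; with overall charge -4, Ni is +2.
Ni sits in group 10; removing 2 electrons leaves Ni²⁺ with 10 − 2 = 8 d electrons.
Configuration: t2g^6 e_g^2, giving 2 unpaired electrons.

2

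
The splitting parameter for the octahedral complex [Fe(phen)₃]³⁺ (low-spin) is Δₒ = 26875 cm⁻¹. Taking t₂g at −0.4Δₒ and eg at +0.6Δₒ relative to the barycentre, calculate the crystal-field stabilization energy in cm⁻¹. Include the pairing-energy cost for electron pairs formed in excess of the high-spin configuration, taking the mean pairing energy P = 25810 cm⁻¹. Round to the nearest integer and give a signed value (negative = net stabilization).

phen is neutral, so the +3 overall charge sits on Fe: oxidation state +3.
Fe³⁺: group 8, so d-count = 8 − 3 = 5.
Configuration: t₂g⁵ eg⁰.
Orbital CFSE = 5(-0.4) + 0(0.6) = -2.0Δₒ = -2.0 × 26875 = -53750 cm⁻¹.
Relative to high-spin t₂g³ eg² (0 paired), the low-spin configuration has 2 additional pairs, contributing +2 × 25810 = +51620 cm⁻¹.
Combining: -53750 + 51620 = -2130 cm⁻¹.

-2130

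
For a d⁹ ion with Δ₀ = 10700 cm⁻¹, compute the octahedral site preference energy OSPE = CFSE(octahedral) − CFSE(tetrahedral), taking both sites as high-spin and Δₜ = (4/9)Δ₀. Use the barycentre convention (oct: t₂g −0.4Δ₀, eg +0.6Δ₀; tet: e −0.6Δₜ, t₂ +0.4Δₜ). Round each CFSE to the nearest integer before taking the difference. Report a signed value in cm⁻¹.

-4518

Octahedral high-spin t₂g⁶ eg³: CFSE = -0.6 × 10700 = -6420 cm⁻¹.
In a tetrahedral site the filling is e⁴ t₂⁵: CFSE(tet) = -0.4Δₜ = -0.4 × (4/9)(10700) = -1902 cm⁻¹.
Subtracting, OSPE = -6420 − (-1902) = -4518 cm⁻¹.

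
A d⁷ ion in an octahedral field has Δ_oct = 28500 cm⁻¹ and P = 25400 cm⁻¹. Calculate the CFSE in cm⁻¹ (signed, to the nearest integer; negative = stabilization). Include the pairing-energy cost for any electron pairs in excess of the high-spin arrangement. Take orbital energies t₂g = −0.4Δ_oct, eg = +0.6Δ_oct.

Δ_oct > P, so pairing is preferred: the ground state is low-spin.
That gives t₂g⁶ eg¹.
Orbital CFSE = -1.8Δ_oct = -1.8 × 28500 = -51300 cm⁻¹.
Excess pairs vs high-spin: 3 − 2 = 1; pairing cost = +25400 cm⁻¹.
Net CFSE = -51300 + 25400 = -25900 cm⁻¹.

-25900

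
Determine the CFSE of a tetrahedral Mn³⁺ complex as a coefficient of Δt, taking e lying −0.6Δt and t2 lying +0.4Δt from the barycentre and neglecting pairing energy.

Mn sits in group 7; removing 3 electrons leaves Mn³⁺ with 7 − 3 = 4 d electrons.
Tetrahedral splitting is small, so the complex is high-spin.
Configuration: e^2 t2^2.
CFSE = 2(-0.6Δt) + 2(0.4Δt) = -1.2Δt + 0.8Δt = -0.4Δt.

-0.4 Δt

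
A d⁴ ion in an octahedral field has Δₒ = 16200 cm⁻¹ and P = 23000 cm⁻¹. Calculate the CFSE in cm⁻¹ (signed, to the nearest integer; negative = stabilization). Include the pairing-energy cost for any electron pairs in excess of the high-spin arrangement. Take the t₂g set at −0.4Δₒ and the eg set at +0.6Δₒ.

With Δₒ < P the complex is high-spin.
That gives t₂g³ eg¹.
Orbital CFSE = -0.6Δₒ = -0.6 × 16200 = -9720 cm⁻¹.
High-spin has no excess pairs, so no pairing correction applies.

-9720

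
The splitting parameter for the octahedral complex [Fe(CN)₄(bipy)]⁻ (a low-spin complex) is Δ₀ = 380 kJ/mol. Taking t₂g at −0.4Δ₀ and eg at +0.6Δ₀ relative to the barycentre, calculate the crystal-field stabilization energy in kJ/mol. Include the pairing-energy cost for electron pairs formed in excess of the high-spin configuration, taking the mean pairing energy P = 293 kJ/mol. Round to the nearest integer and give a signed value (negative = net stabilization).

-174

Ligand charges: 4×(-1) from CN⁻ and 1×(+0) from bipy sum to -4; with overall charge -1, Fe is +3.
Fe is in group 8, so Fe³⁺ is d⁵ (8 − 3 = 5).
The d⁵ electrons fill as t₂g⁵ eg⁰.
CFSE(orbital) = 5×(-0.4Δ₀) + 0×(0.6Δ₀) = -2.0Δ₀; with Δ₀ = 380 kJ/mol that is -760 kJ/mol.
High-spin d⁵ would be t₂g³ eg² with 0 pairs; low-spin has 2, so 2 excess pairs cost +2P = +586 kJ/mol.
Net CFSE = -760 + 586 = -174 kJ/mol.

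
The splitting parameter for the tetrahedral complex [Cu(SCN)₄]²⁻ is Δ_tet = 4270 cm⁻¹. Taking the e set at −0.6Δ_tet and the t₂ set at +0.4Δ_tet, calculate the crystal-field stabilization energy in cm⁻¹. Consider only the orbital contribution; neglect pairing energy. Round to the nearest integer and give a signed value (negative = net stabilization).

-1708

Each SCN⁻ contributes -1; 4 × (-1) = -4. With overall charge -2, Cu is in the +2 oxidation state.
Cu is in group 11, so Cu²⁺ is d⁹ (11 − 2 = 9).
Tetrahedral splitting is small, so the complex is high-spin.
Electron filling gives e⁴ t₂⁵.
CFSE(orbital) = 4×(-0.6Δ_tet) + 5×(0.4Δ_tet) = -0.4Δ_tet; with Δ_tet = 4270 cm⁻¹ that is -1708 cm⁻¹.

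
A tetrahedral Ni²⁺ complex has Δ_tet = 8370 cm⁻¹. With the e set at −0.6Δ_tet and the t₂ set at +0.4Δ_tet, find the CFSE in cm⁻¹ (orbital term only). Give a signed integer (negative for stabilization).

Ni sits in group 10; removing 2 electrons leaves Ni²⁺ with 10 − 2 = 8 d electrons.
Tetrahedral fields are weak (Δₜ ≈ 4/9 Δₒ), so electrons fill high-spin.
Electron filling gives e⁴ t₂⁴.
The orbital stabilization is -0.8Δ_tet = -0.8 × 8370 = -6696 cm⁻¹.

-6696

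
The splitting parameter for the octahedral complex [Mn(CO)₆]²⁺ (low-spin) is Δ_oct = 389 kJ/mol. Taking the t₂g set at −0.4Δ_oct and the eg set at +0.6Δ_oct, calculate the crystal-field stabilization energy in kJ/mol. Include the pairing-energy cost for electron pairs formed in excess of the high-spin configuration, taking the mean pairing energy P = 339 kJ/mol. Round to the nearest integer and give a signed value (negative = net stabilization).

-100

CO is neutral, so the +2 overall charge sits on Mn: oxidation state +2.
Group 7 minus oxidation state +2 gives a d⁵ configuration for Mn²⁺.
Configuration: t₂g⁵ eg⁰.
Orbital CFSE = 5(-0.4) + 0(0.6) = -2.0Δ_oct = -2.0 × 389 = -778 kJ/mol.
High-spin d⁵ would be t₂g³ eg² with 0 pairs; low-spin has 2, so 2 excess pairs cost +2P = +678 kJ/mol.
Net CFSE = -778 + 678 = -100 kJ/mol.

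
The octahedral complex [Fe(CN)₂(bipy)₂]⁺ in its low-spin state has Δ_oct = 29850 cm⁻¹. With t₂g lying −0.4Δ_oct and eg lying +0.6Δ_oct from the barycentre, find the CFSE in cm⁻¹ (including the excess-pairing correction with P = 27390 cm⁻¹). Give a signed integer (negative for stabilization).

Ligand charges: 2×(-1) from CN⁻ and 2×(+0) from bipy sum to -2; with overall charge +1, Fe is +3.
Fe is in group 8, so Fe³⁺ is d⁵ (8 − 3 = 5).
The d⁵ electrons fill as t₂g⁵ eg⁰.
Orbital CFSE = 5(-0.4) + 0(0.6) = -2.0Δ_oct = -2.0 × 29850 = -59700 cm⁻¹.
Pairing penalty: 2 pairs vs 0 in the high-spin reference → 2 extra × P = 54780 cm⁻¹.
Overall CFSE = -59700 + 54780 = -4920 cm⁻¹.

-4920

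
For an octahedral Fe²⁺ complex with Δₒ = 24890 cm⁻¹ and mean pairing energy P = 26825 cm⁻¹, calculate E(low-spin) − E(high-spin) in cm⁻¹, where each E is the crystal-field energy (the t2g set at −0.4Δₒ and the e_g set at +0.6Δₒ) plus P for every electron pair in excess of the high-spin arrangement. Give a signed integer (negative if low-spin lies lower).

3870

Fe is in group 8, so Fe²⁺ is d⁶ (8 − 2 = 6).
High-spin d⁶ fills as t2g^4 e_g^2 with CFSE 4(−0.4) + 2(+0.6) = -0.4Δₒ = -9956 cm⁻¹.
Low-spin: t2g^6 e_g^0, orbital CFSE = -2.4Δₒ = -59736 cm⁻¹; plus 2 excess pairs × P = +53650 cm⁻¹; total -6086 cm⁻¹.
E(LS) − E(HS) = -6086 − (-9956) = 3870 cm⁻¹.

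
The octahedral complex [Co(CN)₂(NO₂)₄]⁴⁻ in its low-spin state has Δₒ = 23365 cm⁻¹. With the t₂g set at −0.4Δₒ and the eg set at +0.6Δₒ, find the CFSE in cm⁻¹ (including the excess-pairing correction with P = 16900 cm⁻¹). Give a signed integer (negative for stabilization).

-25157

Ligand charges: 2×(-1) from CN⁻ and 4×(-1) from NO₂⁻ sum to -6; with overall charge -4, Co is +2.
Group 9 minus oxidation state +2 gives a d⁷ configuration for Co²⁺.
Configuration: t₂g⁶ eg¹.
The orbital stabilization is -1.8Δₒ = -1.8 × 23365 = -42057 cm⁻¹.
High-spin d⁷ would be t₂g⁵ eg² with 2 pairs; low-spin has 3, so 1 excess pair costs +1P = +16900 cm⁻¹.
Net CFSE = -42057 + 16900 = -25157 cm⁻¹.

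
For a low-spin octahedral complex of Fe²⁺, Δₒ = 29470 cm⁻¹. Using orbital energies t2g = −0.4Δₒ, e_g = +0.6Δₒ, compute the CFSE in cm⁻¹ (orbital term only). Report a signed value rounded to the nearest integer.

Fe²⁺: group 8, so d-count = 8 − 2 = 6.
The d⁶ electrons fill as t2g^6 e_g^0.
The orbital stabilization is -2.4Δₒ = -2.4 × 29470 = -70728 cm⁻¹.

-70728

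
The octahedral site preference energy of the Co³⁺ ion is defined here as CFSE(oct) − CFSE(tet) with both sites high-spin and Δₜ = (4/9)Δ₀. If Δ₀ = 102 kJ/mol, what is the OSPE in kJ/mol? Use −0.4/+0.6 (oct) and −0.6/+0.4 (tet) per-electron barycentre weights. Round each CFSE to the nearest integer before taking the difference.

-14

Co is in group 9, so Co³⁺ is d⁶ (9 − 3 = 6).
Octahedral high-spin t₂g⁴ eg²: CFSE = -0.4 × 102 = -41 kJ/mol.
Tetrahedral: e³ t₂³, CFSE = 3(−0.6) + 3(+0.4) = -0.6Δₜ = -0.6 × (4/9) × 102 = -27 kJ/mol.
Subtracting, OSPE = -41 − (-27) = -14 kJ/mol.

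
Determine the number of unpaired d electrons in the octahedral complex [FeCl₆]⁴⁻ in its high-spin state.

4

Each Cl⁻ contributes -1; 6 × (-1) = -6. With overall charge -4, Fe is in the +2 oxidation state.
Fe is in group 8, so Fe²⁺ is d⁶ (8 − 2 = 6).
Configuration: t₂g⁴ eg², giving 4 unpaired electrons.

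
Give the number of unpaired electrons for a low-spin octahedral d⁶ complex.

Configuration: t₂g⁶ eg⁰, giving 0 unpaired electrons.

0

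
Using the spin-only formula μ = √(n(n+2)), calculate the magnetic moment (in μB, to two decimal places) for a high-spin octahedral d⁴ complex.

4.90 μB

Configuration: t2g^3 e_g^1 → 4 unpaired electrons.
μ(spin-only) = √[4(4+2)] = √24 ≈ 4.90 μB.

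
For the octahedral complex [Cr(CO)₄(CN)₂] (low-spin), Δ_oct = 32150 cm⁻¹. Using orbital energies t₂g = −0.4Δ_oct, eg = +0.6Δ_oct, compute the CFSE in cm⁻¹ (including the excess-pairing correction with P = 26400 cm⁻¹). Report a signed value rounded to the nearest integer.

-25040

Ligand charges: 4×(+0) from CO and 2×(-1) from CN⁻ sum to -2; with overall charge +0, Cr is +2.
Cr sits in group 6; removing 2 electrons leaves Cr²⁺ with 6 − 2 = 4 d electrons.
Configuration: t₂g⁴ eg⁰.
CFSE(orbital) = 4×(-0.4Δ_oct) + 0×(0.6Δ_oct) = -1.6Δ_oct; with Δ_oct = 32150 cm⁻¹ that is -51440 cm⁻¹.
Pairing penalty: 1 pair vs 0 in the high-spin reference → 1 extra × P = 26400 cm⁻¹.
Overall CFSE = -51440 + 26400 = -25040 cm⁻¹.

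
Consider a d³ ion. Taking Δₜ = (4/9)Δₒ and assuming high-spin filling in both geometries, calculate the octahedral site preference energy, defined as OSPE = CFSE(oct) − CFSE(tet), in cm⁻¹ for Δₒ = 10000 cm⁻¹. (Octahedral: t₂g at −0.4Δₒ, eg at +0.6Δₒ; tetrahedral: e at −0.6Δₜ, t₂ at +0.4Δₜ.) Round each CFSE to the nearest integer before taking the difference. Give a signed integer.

-8444

Octahedral high-spin t₂g³ eg⁰: CFSE = -1.2 × 10000 = -12000 cm⁻¹.
Tetrahedral: e² t₂¹, CFSE = 2(−0.6) + 1(+0.4) = -0.8Δₜ = -0.8 × (4/9) × 10000 = -3556 cm⁻¹.
OSPE = -12000 − (-3556) = -8444 cm⁻¹.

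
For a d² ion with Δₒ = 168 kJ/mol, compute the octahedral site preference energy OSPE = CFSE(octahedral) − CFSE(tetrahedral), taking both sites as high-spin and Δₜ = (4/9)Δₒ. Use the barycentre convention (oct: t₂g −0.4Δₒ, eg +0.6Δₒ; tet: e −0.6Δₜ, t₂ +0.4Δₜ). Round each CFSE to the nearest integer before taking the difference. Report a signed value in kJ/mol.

-44

In an octahedral site d² (HS) is t2g^2 e_g^0, giving CFSE(oct) = -0.8Δₒ = -134 kJ/mol.
Tetrahedral: e^2 t2^0, CFSE = 2(−0.6) + 0(+0.4) = -1.2Δₜ = -1.2 × (4/9) × 168 = -90 kJ/mol.
Subtracting, OSPE = -134 − (-90) = -44 kJ/mol.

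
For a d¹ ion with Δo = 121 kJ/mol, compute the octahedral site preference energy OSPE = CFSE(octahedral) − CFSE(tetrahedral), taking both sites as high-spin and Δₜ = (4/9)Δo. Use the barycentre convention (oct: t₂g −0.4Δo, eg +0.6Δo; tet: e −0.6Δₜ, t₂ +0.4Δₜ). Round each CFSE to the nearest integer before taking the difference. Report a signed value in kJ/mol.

-16

Octahedral high-spin t₂g¹ eg⁰: CFSE = -0.4 × 121 = -48 kJ/mol.
In a tetrahedral site the filling is e¹ t₂⁰: CFSE(tet) = -0.6Δₜ = -0.6 × (4/9)(121) = -32 kJ/mol.
OSPE = CFSE(oct) − CFSE(tet) = -48 − (-32) = -16 kJ/mol.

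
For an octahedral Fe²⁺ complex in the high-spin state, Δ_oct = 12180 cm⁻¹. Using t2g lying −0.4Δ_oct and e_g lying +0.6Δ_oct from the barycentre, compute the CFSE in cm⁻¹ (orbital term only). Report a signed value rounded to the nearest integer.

-4872

Fe sits in group 8; removing 2 electrons leaves Fe²⁺ with 8 − 2 = 6 d electrons.
Electron filling gives t2g^4 e_g^2.
The orbital stabilization is -0.4Δ_oct = -0.4 × 12180 = -4872 cm⁻¹.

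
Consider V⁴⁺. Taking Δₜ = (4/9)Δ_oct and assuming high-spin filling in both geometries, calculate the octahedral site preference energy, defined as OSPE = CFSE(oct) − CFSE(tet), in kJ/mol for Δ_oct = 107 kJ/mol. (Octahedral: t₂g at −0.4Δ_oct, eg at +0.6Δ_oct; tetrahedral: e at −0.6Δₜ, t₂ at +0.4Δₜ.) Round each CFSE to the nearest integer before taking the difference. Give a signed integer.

V is in group 5, so V⁴⁺ is d¹ (5 − 4 = 1).
Octahedral (high-spin): t2g^1 e_g^0, CFSE = 1(−0.4) + 0(+0.6) = -0.4Δ_oct = -0.4 × 107 = -43 kJ/mol.
In a tetrahedral site the filling is e^1 t2^0: CFSE(tet) = -0.6Δₜ = -0.6 × (4/9)(107) = -29 kJ/mol.
OSPE = CFSE(oct) − CFSE(tet) = -43 − (-29) = -14 kJ/mol.

-14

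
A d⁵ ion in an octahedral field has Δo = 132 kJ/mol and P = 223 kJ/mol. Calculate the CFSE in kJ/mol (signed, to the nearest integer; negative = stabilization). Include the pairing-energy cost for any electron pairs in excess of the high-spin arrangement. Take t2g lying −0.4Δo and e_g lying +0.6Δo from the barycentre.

With Δo < P the complex is high-spin.
Filling d⁵ accordingly: t2g^3 e_g^2.
Orbital CFSE = 0.0Δo = 0.0 × 132 = 0 kJ/mol.
High-spin has no excess pairs, so no pairing correction applies.

0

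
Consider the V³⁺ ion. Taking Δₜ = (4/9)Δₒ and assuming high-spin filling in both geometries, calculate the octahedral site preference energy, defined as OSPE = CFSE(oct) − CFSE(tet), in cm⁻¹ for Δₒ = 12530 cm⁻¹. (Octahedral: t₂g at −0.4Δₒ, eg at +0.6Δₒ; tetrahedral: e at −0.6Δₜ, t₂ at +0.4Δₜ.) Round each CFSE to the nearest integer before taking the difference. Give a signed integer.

-3341

V sits in group 5; removing 3 electrons leaves V³⁺ with 5 − 3 = 2 d electrons.
Octahedral (high-spin): t2g^2 e_g^0, CFSE = 2(−0.4) + 0(+0.6) = -0.8Δₒ = -0.8 × 12530 = -10024 cm⁻¹.
Tetrahedral e^2 t2^0 gives -1.2Δₜ = -1.2 × (4/9) × 12530 = -6683 cm⁻¹.
Subtracting, OSPE = -10024 − (-6683) = -3341 cm⁻¹.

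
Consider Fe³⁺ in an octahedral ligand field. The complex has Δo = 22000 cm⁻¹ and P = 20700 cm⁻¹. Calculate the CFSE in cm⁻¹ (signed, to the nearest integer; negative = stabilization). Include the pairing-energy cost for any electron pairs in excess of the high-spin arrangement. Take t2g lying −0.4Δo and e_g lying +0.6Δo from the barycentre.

Fe sits in group 8; removing 3 electrons leaves Fe³⁺ with 8 − 3 = 5 d electrons.
Since Δo = 22000 cm⁻¹ > P = 20700 cm⁻¹, the complex adopts the low-spin configuration.
That gives t2g^5 e_g^0.
Orbital CFSE = -2.0Δo = -2.0 × 22000 = -44000 cm⁻¹.
Excess pairs vs high-spin: 2 − 0 = 2; pairing cost = +41400 cm⁻¹.
Net CFSE = -44000 + 41400 = -2600 cm⁻¹.

-2600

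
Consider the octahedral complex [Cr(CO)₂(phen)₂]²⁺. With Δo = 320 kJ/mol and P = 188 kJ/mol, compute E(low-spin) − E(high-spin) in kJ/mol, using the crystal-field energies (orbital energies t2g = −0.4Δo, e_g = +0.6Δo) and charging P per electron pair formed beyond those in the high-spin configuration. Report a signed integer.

Ligand charges: 2×(+0) from CO and 2×(+0) from phen sum to +0; with overall charge +2, Cr is +2.
Cr is in group 6, so Cr²⁺ is d⁴ (6 − 2 = 4).
High-spin d⁴ fills as t2g^3 e_g^1 with CFSE 3(−0.4) + 1(+0.6) = -0.6Δo = -192 kJ/mol.
Low-spin: t2g^4 e_g^0, orbital CFSE = -1.6Δo = -512 kJ/mol; plus 1 excess pair × P = +188 kJ/mol; total -324 kJ/mol.
The difference is -324 − (-192) = -132 kJ/mol, so low-spin lies lower.

-132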